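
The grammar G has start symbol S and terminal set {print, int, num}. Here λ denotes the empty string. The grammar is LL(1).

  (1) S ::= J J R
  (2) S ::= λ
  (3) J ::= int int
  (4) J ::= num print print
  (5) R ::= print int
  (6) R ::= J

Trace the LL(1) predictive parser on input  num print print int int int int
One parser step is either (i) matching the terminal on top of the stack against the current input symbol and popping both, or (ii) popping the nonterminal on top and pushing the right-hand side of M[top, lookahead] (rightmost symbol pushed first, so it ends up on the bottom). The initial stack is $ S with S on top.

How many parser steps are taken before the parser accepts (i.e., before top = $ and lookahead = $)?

step 1: stack=$ S  input=num print print int int int int $  — expand S ::= J J R
step 2: stack=$ R J J  input=num print print int int int int $  — expand J ::= num print print
step 3: stack=$ R J print print num  input=num print print int int int int $  — match num
step 4: stack=$ R J print print  input=print print int int int int $  — match print
step 5: stack=$ R J print  input=print int int int int $  — match print
step 6: stack=$ R J  input=int int int int $  — expand J ::= int int
step 7: stack=$ R int int  input=int int int int $  — match int
step 8: stack=$ R int  input=int int int $  — match int
step 9: stack=$ R  input=int int $  — expand R ::= J
step 10: stack=$ J  input=int int $  — expand J ::= int int
step 11: stack=$ int int  input=int int $  — match int
step 12: stack=$ int  input=int $  — match int
Accept reached after 12 steps.

12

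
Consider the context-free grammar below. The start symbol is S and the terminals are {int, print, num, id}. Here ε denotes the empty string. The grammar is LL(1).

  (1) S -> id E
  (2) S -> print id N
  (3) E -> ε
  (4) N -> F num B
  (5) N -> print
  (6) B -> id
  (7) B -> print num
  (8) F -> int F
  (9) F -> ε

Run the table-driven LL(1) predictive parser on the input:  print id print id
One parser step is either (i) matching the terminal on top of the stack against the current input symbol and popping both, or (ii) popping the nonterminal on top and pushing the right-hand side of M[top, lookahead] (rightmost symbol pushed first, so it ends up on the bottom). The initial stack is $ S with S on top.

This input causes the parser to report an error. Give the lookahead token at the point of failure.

id

     Stack         Input                Action
  1  $ S           print id print id $  expand S -> print id N
  2  $ N id print  print id print id $  match print
  3  $ N id        id print id $        match id
  4  $ N           print id $           expand N -> print
  5  $ print       print id $           match print
  6  $             id $                 error: stack empty but input remains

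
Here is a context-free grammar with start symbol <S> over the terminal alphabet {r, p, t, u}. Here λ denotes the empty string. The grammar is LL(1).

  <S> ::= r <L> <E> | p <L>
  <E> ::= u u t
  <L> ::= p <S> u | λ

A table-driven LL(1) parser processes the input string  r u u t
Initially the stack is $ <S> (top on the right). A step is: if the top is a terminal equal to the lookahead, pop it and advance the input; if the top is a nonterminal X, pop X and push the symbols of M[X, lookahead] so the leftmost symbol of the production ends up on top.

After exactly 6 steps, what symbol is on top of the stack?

     Stack        Input      Action
  1  $ <S>        r u u t $  expand <S> ::= r <L> <E>
  2  $ <E> <L> r  r u u t $  match r
  3  $ <E> <L>    u u t $    expand <L> ::= λ
  4  $ <E>        u u t $    expand <E> ::= u u t
  5  $ t u u      u u t $    match u
  6  $ t u        u t $      match u
Stack after step 6: $ t (top = t).

t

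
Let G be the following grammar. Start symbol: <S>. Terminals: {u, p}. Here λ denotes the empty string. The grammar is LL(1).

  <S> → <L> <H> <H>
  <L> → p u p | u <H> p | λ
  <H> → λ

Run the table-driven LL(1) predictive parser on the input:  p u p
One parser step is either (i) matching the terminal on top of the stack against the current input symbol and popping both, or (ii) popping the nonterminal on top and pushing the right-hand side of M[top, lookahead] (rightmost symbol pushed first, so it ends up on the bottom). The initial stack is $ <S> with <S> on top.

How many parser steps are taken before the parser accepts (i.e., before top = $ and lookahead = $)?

7

     Stack            Input    Action
  1  $ <S>            p u p $  expand <S> → <L> <H> <H>
  2  $ <H> <H> <L>    p u p $  expand <L> → p u p
  3  $ <H> <H> p u p  p u p $  match p
  4  $ <H> <H> p u    u p $    match u
  5  $ <H> <H> p      p $      match p
  6  $ <H> <H>        $        expand <H> → λ
  7  $ <H>            $        expand <H> → λ
Accept reached after 7 steps.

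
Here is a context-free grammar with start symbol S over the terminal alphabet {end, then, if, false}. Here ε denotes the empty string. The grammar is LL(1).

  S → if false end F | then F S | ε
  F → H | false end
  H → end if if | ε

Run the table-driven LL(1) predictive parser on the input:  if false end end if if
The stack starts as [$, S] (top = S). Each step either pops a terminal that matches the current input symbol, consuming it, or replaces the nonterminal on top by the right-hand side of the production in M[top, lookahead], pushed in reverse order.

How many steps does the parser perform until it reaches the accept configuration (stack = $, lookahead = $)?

     Stack             Input                     Action
  1  $ S               if false end end if if $  expand S → if false end F
  2  $ F end false if  if false end end if if $  match if
  3  $ F end false     false end end if if $     match false
  4  $ F end           end end if if $           match end
  5  $ F               end if if $               expand F → H
  6  $ H               end if if $               expand H → end if if
  7  $ if if end       end if if $               match end
  8  $ if if           if if $                   match if
  9  $ if              if $                      match if
Accept reached after 9 steps.

9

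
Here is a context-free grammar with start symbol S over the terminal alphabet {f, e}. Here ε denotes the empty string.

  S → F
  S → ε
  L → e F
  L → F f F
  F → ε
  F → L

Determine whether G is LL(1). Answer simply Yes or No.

FIRST(S) = {ε, e, f}
FIRST(L) = {e, f}
FIRST(F) = {ε, e, f}
FOLLOW(S) = {$}
FOLLOW(L) = {$, f}
FOLLOW(F) = {$, f}
Cell M[F, f] receives both F → ε and F → L — the grammar is not LL(1).

No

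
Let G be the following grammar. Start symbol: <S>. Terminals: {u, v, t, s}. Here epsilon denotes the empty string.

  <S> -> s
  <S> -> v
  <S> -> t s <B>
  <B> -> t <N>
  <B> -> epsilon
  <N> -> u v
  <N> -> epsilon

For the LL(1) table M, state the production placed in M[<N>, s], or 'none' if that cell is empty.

FIRST(<S>) = {s, t, v}
FIRST(<B>) = {epsilon, t}
FIRST(<N>) = {epsilon, u}
FOLLOW(<S>) includes $ since <S> is the start symbol.
FOLLOW(<B>): in <S>->t s <B>, the suffix after <B> is empty, so FOLLOW(<B>) ⊇ FOLLOW(<S>) = {$}. Thus FOLLOW(<B>) = {$}.
FOLLOW(<N>): in <B>->t <N>, the suffix after <N> is empty, so FOLLOW(<N>) ⊇ FOLLOW(<B>) = {$}. Thus FOLLOW(<N>) = {$}.
For <N> -> u v: FIRST(u v) = {u}, so it goes in M[<N>, t] for t ∈ {u}.
For <N> -> epsilon: FIRST(epsilon) = {epsilon}, so it goes in M[<N>, t] for t ∈ {}; since epsilon ∈ FIRST, also for every t ∈ FOLLOW(<N>) = {$}.
None of these place a production in M[<N>, s].

none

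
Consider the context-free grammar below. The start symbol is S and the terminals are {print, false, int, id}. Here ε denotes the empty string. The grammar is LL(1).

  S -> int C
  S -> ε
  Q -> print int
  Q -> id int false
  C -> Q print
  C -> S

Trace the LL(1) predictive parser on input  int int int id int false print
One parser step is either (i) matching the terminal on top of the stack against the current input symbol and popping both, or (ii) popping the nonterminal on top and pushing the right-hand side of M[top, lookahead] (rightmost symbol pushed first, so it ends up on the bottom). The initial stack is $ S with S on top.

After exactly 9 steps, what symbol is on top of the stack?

     Stack    Input                             Action
  1  $ S      int int int id int false print $  expand S -> int C
  2  $ C int  int int int id int false print $  match int
  3  $ C      int int id int false print $      expand C -> S
  4  $ S      int int id int false print $      expand S -> int C
  5  $ C int  int int id int false print $      match int
  6  $ C      int id int false print $          expand C -> S
  7  $ S      int id int false print $          expand S -> int C
  8  $ C int  int id int false print $          match int
  9  $ C      id int false print $              expand C -> Q print
Stack after step 9: $ print Q (top = Q).

Q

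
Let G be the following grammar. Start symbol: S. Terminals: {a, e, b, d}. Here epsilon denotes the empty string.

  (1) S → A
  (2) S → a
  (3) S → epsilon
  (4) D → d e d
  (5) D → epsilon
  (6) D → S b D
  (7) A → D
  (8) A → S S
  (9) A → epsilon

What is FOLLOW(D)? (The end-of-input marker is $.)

FIRST(S): from S→A we get {epsilon, a, b, d}; from S→a we get {a}; from S→epsilon we get {epsilon}. So FIRST(S) = {epsilon, a, b, d}.
FIRST(D): from D→d e d we get {d}; from D→epsilon we get {epsilon}; from D→S b D we get {a, b, d}. So FIRST(D) = {epsilon, a, b, d}.
FIRST(A): from A→D we get {epsilon, a, b, d}; from A→S S we get {epsilon, a, b, d}; from A→epsilon we get {epsilon}. So FIRST(A) = {epsilon, a, b, d}.
FOLLOW(S) includes $ since S is the start symbol.
FOLLOW(S): in D→S b D, S is followed by b D with FIRST {b}; in A→S S (occurrence 1), S is followed by S with FIRST {epsilon, a, b, d}; in A→S S (occurrence 1), the suffix after S is nullable, so FOLLOW(S) ⊇ FOLLOW(A) = {$, a, b, d}; in A→S S (occurrence 2), the suffix after S is empty, so FOLLOW(S) ⊇ FOLLOW(A) = {$, a, b, d}. Thus FOLLOW(S) = {$, a, b, d}.
FOLLOW(A): in S→A, the suffix after A is empty, so FOLLOW(A) ⊇ FOLLOW(S) = {$, a, b, d}. Thus FOLLOW(A) = {$, a, b, d}.
FOLLOW(D): in D→S b D, the suffix after D is empty (adds nothing new); in A→D, the suffix after D is empty, so FOLLOW(D) ⊇ FOLLOW(A) = {$, a, b, d}. Thus FOLLOW(D) = {$, a, b, d}.

{$, a, b, d}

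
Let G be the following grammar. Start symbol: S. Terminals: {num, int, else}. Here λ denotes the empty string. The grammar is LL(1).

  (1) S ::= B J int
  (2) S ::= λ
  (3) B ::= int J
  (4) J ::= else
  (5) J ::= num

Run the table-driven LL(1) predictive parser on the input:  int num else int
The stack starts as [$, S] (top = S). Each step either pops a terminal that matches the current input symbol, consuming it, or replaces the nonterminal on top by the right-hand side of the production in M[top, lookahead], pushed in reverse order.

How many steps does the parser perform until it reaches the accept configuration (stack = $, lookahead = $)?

step 1: stack=$ S  input=int num else int $  — expand S ::= B J int
step 2: stack=$ int J B  input=int num else int $  — expand B ::= int J
step 3: stack=$ int J J int  input=int num else int $  — match int
step 4: stack=$ int J J  input=num else int $  — expand J ::= num
step 5: stack=$ int J num  input=num else int $  — match num
step 6: stack=$ int J  input=else int $  — expand J ::= else
step 7: stack=$ int else  input=else int $  — match else
step 8: stack=$ int  input=int $  — match int
Accept reached after 8 steps.

8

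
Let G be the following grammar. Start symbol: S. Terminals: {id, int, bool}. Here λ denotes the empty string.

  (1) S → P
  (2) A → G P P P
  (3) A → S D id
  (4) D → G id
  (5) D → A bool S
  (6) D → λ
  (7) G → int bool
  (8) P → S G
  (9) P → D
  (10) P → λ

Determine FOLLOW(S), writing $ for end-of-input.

FIRST(G): from G→int bool we get {int}. So FIRST(G) = {int}.
FIRST(S): from S→P we get {λ, id, int}. So FIRST(S) = {λ, id, int}.
FIRST(A): from A→G P P P we get {int}; from A→S D id we get {id, int}. So FIRST(A) = {id, int}.
FIRST(D): from D→G id we get {int}; from D→A bool S we get {id, int}; from D→λ we get {λ}. So FIRST(D) = {λ, id, int}.
FIRST(P): from P→S G we get {id, int}; from P→D we get {λ, id, int}; from P→λ we get {λ}. So FIRST(P) = {λ, id, int}.
FOLLOW(S) includes $ since S is the start symbol.
FOLLOW(A): in D→A bool S, A is followed by bool S with FIRST {bool}. Thus FOLLOW(A) = {bool}.
FOLLOW(S): in A→S D id, S is followed by D id with FIRST {id, int}; in D→A bool S, the suffix after S is empty, so FOLLOW(S) ⊇ FOLLOW(D) = {$, bool, id, int}; in P→S G, S is followed by G with FIRST {int}. Thus FOLLOW(S) = {$, bool, id, int}.
FOLLOW(P): in S→P, the suffix after P is empty, so FOLLOW(P) ⊇ FOLLOW(S) = {$, bool, id, int}; in A→G P P P (occurrence 1), P is followed by P P with FIRST {λ, id, int}; in A→G P P P (occurrence 1), the suffix after P is nullable, so FOLLOW(P) ⊇ FOLLOW(A) = {bool}; in A→G P P P (occurrence 2), P is followed by P with FIRST {λ, id, int}; in A→G P P P (occurrence 2), the suffix after P is nullable, so FOLLOW(P) ⊇ FOLLOW(A) = {bool}; in A→G P P P (occurrence 3), the suffix after P is empty, so FOLLOW(P) ⊇ FOLLOW(A) = {bool}. Thus FOLLOW(P) = {$, bool, id, int}.
FOLLOW(D): in A→S D id, D is followed by id with FIRST {id}; in P→D, the suffix after D is empty, so FOLLOW(D) ⊇ FOLLOW(P) = {$, bool, id, int}. Thus FOLLOW(D) = {$, bool, id, int}.
FOLLOW(G): in A→G P P P, G is followed by P P P with FIRST {λ, id, int}; in A→G P P P, the suffix after G is nullable, so FOLLOW(G) ⊇ FOLLOW(A) = {bool}; in D→G id, G is followed by id with FIRST {id}; in P→S G, the suffix after G is empty, so FOLLOW(G) ⊇ FOLLOW(P) = {$, bool, id, int}. Thus FOLLOW(G) = {$, bool, id, int}.

{$, bool, id, int}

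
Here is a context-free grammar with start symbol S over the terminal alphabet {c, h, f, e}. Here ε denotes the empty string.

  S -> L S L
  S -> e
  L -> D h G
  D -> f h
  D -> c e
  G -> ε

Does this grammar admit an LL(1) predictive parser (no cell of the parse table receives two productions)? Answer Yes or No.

FIRST(S) = {c, e, f}
FIRST(L) = {c, f}
FIRST(D) = {c, f}
FIRST(G) = {ε}
FOLLOW(S) = {$, c, f}
FOLLOW(L) = {$, c, e, f}
FOLLOW(D) = {h}
FOLLOW(G) = {$, c, e, f}
Each cell of M receives at most one production.

Yes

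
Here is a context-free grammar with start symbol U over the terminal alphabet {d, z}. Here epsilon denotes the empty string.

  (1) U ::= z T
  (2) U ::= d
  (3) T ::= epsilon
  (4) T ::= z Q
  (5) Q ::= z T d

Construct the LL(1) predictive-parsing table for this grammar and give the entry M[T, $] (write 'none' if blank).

T ::= epsilon

FIRST(U) = {d, z}
FIRST(T) = {epsilon, z}
FIRST(Q) = {z}
FOLLOW(U) includes $ since U is the start symbol.
FOLLOW(U): U appears on no right-hand side. Thus FOLLOW(U) = {$}.
FOLLOW(T): in U::=z T, the suffix after T is empty, so FOLLOW(T) ⊇ FOLLOW(U) = {$}; in Q::=z T d, T is followed by d with FIRST {d}. Thus FOLLOW(T) = {$, d}.
For T ::= epsilon: FIRST(epsilon) = {epsilon}, so it goes in M[T, t] for t ∈ {}; since epsilon ∈ FIRST, also for every t ∈ FOLLOW(T) = {$, d}.
For T ::= z Q: FIRST(z Q) = {z}, so it goes in M[T, t] for t ∈ {z}.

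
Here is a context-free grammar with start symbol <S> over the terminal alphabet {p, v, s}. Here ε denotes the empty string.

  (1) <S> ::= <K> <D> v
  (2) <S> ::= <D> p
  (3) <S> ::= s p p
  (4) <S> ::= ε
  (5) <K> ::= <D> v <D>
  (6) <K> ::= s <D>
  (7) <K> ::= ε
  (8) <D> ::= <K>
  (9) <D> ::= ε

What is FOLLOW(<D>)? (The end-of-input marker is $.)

{p, s, v}

FIRST(<S>) = {ε, p, s, v}  (via <K> <D> v, <D> p)
FIRST(<K>) = {ε, s, v}  (via <D> v <D>)
FIRST(<D>) = {ε, s, v}  (via <K>)
FOLLOW(<S>) includes $ since <S> is the start symbol.
FOLLOW(<S>): <S> appears on no right-hand side. Thus FOLLOW(<S>) = {$}.
FOLLOW(<K>): in <S>::=<K> <D> v, <K> is followed by <D> v with FIRST {s, v}; in <D>::=<K>, the suffix after <K> is empty, so FOLLOW(<K>) ⊇ FOLLOW(<D>) = {p, s, v}. Thus FOLLOW(<K>) = {p, s, v}.
FOLLOW(<D>): in <S>::=<K> <D> v, <D> is followed by v with FIRST {v}; in <S>::=<D> p, <D> is followed by p with FIRST {p}; in <K>::=<D> v <D> (occurrence 1), <D> is followed by v <D> with FIRST {v}; in <K>::=<D> v <D> (occurrence 2), the suffix after <D> is empty, so FOLLOW(<D>) ⊇ FOLLOW(<K>) = {p, s, v}; in <K>::=s <D>, the suffix after <D> is empty, so FOLLOW(<D>) ⊇ FOLLOW(<K>) = {p, s, v}. Thus FOLLOW(<D>) = {p, s, v}.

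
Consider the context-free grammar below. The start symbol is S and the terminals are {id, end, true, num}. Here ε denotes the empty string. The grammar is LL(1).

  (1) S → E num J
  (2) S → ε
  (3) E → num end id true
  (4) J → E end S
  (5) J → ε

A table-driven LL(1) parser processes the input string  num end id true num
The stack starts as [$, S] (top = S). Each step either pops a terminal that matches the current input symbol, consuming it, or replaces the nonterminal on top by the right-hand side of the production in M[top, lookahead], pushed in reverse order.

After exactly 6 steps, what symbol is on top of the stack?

num

step 1: stack=$ S  input=num end id true num $  — expand S → E num J
step 2: stack=$ J num E  input=num end id true num $  — expand E → num end id true
step 3: stack=$ J num true id end num  input=num end id true num $  — match num
step 4: stack=$ J num true id end  input=end id true num $  — match end
step 5: stack=$ J num true id  input=id true num $  — match id
step 6: stack=$ J num true  input=true num $  — match true
Stack after step 6: $ J num (top = num).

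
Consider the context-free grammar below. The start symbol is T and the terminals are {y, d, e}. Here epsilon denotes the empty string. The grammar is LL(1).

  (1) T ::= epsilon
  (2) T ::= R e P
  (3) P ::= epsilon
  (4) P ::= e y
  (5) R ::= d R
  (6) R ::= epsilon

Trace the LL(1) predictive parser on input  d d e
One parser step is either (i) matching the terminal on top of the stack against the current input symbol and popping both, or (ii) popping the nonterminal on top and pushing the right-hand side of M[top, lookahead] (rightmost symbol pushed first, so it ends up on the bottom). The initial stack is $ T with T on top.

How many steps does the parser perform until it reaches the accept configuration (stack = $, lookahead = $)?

     Stack      Input    Action
  1  $ T        d d e $  expand T ::= R e P
  2  $ P e R    d d e $  expand R ::= d R
  3  $ P e R d  d d e $  match d
  4  $ P e R    d e $    expand R ::= d R
  5  $ P e R d  d e $    match d
  6  $ P e R    e $      expand R ::= epsilon
  7  $ P e      e $      match e
  8  $ P        $        expand P ::= epsilon
Accept reached after 8 steps.

8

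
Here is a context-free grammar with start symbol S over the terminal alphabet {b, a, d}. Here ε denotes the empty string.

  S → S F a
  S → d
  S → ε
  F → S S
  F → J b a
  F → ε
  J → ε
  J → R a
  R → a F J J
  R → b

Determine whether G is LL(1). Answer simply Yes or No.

FIRST(S) = {ε, a, b, d}
FIRST(F) = {ε, a, b, d}
FIRST(J) = {ε, a, b}
FIRST(R) = {a, b}
FOLLOW(S) = {$, a, b, d}
FOLLOW(F) = {a, b}
FOLLOW(J) = {a, b}
FOLLOW(R) = {a}
Cell M[F, a] receives both F → S S and F → J b a and F → ε — the grammar is not LL(1).

No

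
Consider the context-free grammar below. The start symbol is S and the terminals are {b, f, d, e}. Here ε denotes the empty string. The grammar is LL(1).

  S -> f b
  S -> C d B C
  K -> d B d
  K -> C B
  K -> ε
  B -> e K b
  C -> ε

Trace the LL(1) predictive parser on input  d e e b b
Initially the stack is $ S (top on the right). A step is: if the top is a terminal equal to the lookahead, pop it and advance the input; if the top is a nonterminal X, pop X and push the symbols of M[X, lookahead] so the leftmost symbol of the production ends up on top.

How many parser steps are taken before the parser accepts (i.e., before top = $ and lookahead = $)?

13

step 1: stack=$ S  input=d e e b b $  — expand S -> C d B C
step 2: stack=$ C B d C  input=d e e b b $  — expand C -> ε
step 3: stack=$ C B d  input=d e e b b $  — match d
step 4: stack=$ C B  input=e e b b $  — expand B -> e K b
step 5: stack=$ C b K e  input=e e b b $  — match e
step 6: stack=$ C b K  input=e b b $  — expand K -> C B
step 7: stack=$ C b B C  input=e b b $  — expand C -> ε
step 8: stack=$ C b B  input=e b b $  — expand B -> e K b
step 9: stack=$ C b b K e  input=e b b $  — match e
step 10: stack=$ C b b K  input=b b $  — expand K -> ε
step 11: stack=$ C b b  input=b b $  — match b
step 12: stack=$ C b  input=b $  — match b
step 13: stack=$ C  input=$  — expand C -> ε
Accept reached after 13 steps.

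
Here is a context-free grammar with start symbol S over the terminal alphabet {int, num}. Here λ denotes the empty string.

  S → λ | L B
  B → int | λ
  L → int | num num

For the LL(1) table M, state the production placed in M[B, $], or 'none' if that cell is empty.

B → λ

FIRST(B): from B→int we get {int}; from B→λ we get {λ}. So FIRST(B) = {λ, int}.
FIRST(L): from L→int we get {int}; from L→num num we get {num}. So FIRST(L) = {int, num}.
FIRST(S): from S→λ we get {λ}; from S→L B we get {int, num}. So FIRST(S) = {λ, int, num}.
FOLLOW(S) includes $ since S is the start symbol.
FOLLOW(S): S appears on no right-hand side. Thus FOLLOW(S) = {$}.
FOLLOW(B): in S→L B, the suffix after B is empty, so FOLLOW(B) ⊇ FOLLOW(S) = {$}. Thus FOLLOW(B) = {$}.
For B → int: FIRST(int) = {int}, so it goes in M[B, t] for t ∈ {int}.
For B → λ: FIRST(λ) = {λ}, so it goes in M[B, t] for t ∈ {}; since λ ∈ FIRST, also for every t ∈ FOLLOW(B) = {$}.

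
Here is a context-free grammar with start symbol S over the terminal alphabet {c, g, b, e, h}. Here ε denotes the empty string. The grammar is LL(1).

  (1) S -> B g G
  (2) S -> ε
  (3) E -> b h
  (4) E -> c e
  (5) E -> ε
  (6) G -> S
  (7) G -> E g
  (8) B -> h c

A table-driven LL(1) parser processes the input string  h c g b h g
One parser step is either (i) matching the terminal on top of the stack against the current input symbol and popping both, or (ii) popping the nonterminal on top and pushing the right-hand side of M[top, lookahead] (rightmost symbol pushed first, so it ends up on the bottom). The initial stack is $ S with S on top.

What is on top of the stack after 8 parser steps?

step 1: stack=$ S  input=h c g b h g $  — expand S -> B g G
step 2: stack=$ G g B  input=h c g b h g $  — expand B -> h c
step 3: stack=$ G g c h  input=h c g b h g $  — match h
step 4: stack=$ G g c  input=c g b h g $  — match c
step 5: stack=$ G g  input=g b h g $  — match g
step 6: stack=$ G  input=b h g $  — expand G -> E g
step 7: stack=$ g E  input=b h g $  — expand E -> b h
step 8: stack=$ g h b  input=b h g $  — match b
Stack after step 8: $ g h (top = h).

h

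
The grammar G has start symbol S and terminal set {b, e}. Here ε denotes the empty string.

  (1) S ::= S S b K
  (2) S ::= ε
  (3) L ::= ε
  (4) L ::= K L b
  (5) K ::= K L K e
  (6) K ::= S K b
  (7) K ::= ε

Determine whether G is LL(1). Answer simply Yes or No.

FIRST(S) = {ε, b}
FIRST(L) = {ε, b, e}
FIRST(K) = {ε, b, e}
FOLLOW(S) = {$, b, e}
FOLLOW(L) = {b, e}
FOLLOW(K) = {$, b, e}
Cell M[K, b] receives both K ::= K L K e and K ::= S K b and K ::= ε — the grammar is not LL(1).

No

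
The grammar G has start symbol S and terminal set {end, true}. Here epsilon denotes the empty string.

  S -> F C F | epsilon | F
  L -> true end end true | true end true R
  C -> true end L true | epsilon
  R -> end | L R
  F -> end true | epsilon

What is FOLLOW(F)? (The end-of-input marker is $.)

FIRST(L): from L->true end end true we get {true}; from L->true end true R we get {true}. So FIRST(L) = {true}.
FIRST(C): from C->true end L true we get {true}; from C->epsilon we get {epsilon}. So FIRST(C) = {epsilon, true}.
FIRST(F): from F->end true we get {end}; from F->epsilon we get {epsilon}. So FIRST(F) = {epsilon, end}.
FIRST(S): from S->F C F we get {epsilon, end, true}; from S->epsilon we get {epsilon}; from S->F we get {epsilon, end}. So FIRST(S) = {epsilon, end, true}.
FIRST(R): from R->end we get {end}; from R->L R we get {true}. So FIRST(R) = {end, true}.
FOLLOW(S) includes $ since S is the start symbol.
FOLLOW(S): S appears on no right-hand side. Thus FOLLOW(S) = {$}.
FOLLOW(L): in C->true end L true, L is followed by true with FIRST {true}; in R->L R, L is followed by R with FIRST {end, true}. Thus FOLLOW(L) = {end, true}.
FOLLOW(C): in S->F C F, C is followed by F with FIRST {epsilon, end}; in S->F C F, the suffix after C is nullable, so FOLLOW(C) ⊇ FOLLOW(S) = {$}. Thus FOLLOW(C) = {$, end}.
FOLLOW(R): in L->true end true R, the suffix after R is empty, so FOLLOW(R) ⊇ FOLLOW(L) = {end, true}; in R->L R, the suffix after R is empty (adds nothing new). Thus FOLLOW(R) = {end, true}.
FOLLOW(F): in S->F C F (occurrence 1), F is followed by C F with FIRST {epsilon, end, true}; in S->F C F (occurrence 1), the suffix after F is nullable, so FOLLOW(F) ⊇ FOLLOW(S) = {$}; in S->F C F (occurrence 2), the suffix after F is empty, so FOLLOW(F) ⊇ FOLLOW(S) = {$}; in S->F, the suffix after F is empty, so FOLLOW(F) ⊇ FOLLOW(S) = {$}. Thus FOLLOW(F) = {$, end, true}.

{$, end, true}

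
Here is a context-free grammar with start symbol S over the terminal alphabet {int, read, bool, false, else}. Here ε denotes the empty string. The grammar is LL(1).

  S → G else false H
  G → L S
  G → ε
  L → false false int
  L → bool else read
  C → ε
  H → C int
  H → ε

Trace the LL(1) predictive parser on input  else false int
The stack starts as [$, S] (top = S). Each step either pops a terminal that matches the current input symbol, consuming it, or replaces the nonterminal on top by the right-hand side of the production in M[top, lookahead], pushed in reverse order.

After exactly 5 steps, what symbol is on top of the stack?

     Stack             Input             Action
  1  $ S               else false int $  expand S → G else false H
  2  $ H false else G  else false int $  expand G → ε
  3  $ H false else    else false int $  match else
  4  $ H false         false int $       match false
  5  $ H               int $             expand H → C int
Stack after step 5: $ int C (top = C).

C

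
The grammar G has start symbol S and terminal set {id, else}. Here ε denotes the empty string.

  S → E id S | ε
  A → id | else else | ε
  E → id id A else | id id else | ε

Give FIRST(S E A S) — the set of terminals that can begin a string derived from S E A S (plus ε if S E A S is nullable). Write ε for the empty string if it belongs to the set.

{ε, else, id}

FIRST(A) = {ε, else, id}
FIRST(E) = {ε, id}
FIRST(S) = {ε, id}  (via E id S)
FIRST(S E A S): take FIRST of each symbol in turn, carrying on past any symbol whose FIRST contains ε; result {ε, else, id}.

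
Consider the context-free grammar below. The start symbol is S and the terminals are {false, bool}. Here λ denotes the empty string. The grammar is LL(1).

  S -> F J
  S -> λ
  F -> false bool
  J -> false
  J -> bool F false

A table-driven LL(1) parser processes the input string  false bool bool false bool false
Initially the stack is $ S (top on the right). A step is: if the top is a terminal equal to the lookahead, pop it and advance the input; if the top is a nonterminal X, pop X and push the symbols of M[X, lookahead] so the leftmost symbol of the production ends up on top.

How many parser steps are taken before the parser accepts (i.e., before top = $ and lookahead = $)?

10

step 1: stack=$ S  input=false bool bool false bool false $  — expand S -> F J
step 2: stack=$ J F  input=false bool bool false bool false $  — expand F -> false bool
step 3: stack=$ J bool false  input=false bool bool false bool false $  — match false
step 4: stack=$ J bool  input=bool bool false bool false $  — match bool
step 5: stack=$ J  input=bool false bool false $  — expand J -> bool F false
step 6: stack=$ false F bool  input=bool false bool false $  — match bool
step 7: stack=$ false F  input=false bool false $  — expand F -> false bool
step 8: stack=$ false bool false  input=false bool false $  — match false
step 9: stack=$ false bool  input=bool false $  — match bool
step 10: stack=$ false  input=false $  — match false
Accept reached after 10 steps.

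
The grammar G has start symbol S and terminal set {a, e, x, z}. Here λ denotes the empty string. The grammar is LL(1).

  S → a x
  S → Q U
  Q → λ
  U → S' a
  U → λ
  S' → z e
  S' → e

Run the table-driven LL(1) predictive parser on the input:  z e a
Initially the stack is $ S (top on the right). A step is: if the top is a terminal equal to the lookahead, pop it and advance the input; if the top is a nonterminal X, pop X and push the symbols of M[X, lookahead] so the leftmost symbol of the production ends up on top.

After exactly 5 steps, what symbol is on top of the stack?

     Stack    Input    Action
  1  $ S      z e a $  expand S → Q U
  2  $ U Q    z e a $  expand Q → λ
  3  $ U      z e a $  expand U → S' a
  4  $ a S'   z e a $  expand S' → z e
  5  $ a e z  z e a $  match z
Stack after step 5: $ a e (top = e).

e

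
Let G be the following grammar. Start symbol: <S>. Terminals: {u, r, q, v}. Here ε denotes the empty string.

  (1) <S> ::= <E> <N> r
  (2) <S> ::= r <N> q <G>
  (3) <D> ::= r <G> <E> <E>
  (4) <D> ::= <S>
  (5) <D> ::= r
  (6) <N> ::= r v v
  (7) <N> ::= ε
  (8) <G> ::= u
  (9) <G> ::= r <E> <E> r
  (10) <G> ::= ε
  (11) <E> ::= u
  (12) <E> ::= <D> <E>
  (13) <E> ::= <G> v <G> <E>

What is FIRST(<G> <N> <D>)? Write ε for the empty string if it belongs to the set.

{r, u, v}

FIRST(<N>): from <N>::=r v v we get {r}; from <N>::=ε we get {ε}. So FIRST(<N>) = {ε, r}.
FIRST(<G>): from <G>::=u we get {u}; from <G>::=r <E> <E> r we get {r}; from <G>::=ε we get {ε}. So FIRST(<G>) = {ε, r, u}.
FIRST(<S>): from <S>::=<E> <N> r we get {r, u, v}; from <S>::=r <N> q <G> we get {r}. So FIRST(<S>) = {r, u, v}.
FIRST(<D>): from <D>::=r <G> <E> <E> we get {r}; from <D>::=<S> we get {r, u, v}; from <D>::=r we get {r}. So FIRST(<D>) = {r, u, v}.
FIRST(<E>): from <E>::=u we get {u}; from <E>::=<D> <E> we get {r, u, v}; from <E>::=<G> v <G> <E> we get {r, u, v}. So FIRST(<E>) = {r, u, v}.
FIRST(<G> <N> <D>): take FIRST of each symbol in turn, carrying on past any symbol whose FIRST contains ε; result {r, u, v}.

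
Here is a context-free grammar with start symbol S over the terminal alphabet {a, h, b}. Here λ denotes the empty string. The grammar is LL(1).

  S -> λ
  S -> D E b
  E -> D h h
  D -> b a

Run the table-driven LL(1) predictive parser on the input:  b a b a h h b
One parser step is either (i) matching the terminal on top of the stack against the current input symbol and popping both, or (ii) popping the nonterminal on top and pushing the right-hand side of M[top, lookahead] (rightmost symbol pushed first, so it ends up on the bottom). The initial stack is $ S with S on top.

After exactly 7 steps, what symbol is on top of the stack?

a

step 1: stack=$ S  input=b a b a h h b $  — expand S -> D E b
step 2: stack=$ b E D  input=b a b a h h b $  — expand D -> b a
step 3: stack=$ b E a b  input=b a b a h h b $  — match b
step 4: stack=$ b E a  input=a b a h h b $  — match a
step 5: stack=$ b E  input=b a h h b $  — expand E -> D h h
step 6: stack=$ b h h D  input=b a h h b $  — expand D -> b a
step 7: stack=$ b h h a b  input=b a h h b $  — match b
Stack after step 7: $ b h h a (top = a).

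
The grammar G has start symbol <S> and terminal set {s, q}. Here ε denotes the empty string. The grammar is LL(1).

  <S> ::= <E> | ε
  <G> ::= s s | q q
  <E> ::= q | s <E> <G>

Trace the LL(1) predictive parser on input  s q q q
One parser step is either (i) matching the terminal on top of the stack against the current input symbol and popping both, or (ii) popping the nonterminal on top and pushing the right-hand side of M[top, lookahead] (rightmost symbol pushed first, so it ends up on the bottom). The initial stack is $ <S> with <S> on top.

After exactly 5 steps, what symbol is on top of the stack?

<G>

     Stack        Input      Action
  1  $ <S>        s q q q $  expand <S> ::= <E>
  2  $ <E>        s q q q $  expand <E> ::= s <E> <G>
  3  $ <G> <E> s  s q q q $  match s
  4  $ <G> <E>    q q q $    expand <E> ::= q
  5  $ <G> q      q q q $    match q
Stack after step 5: $ <G> (top = <G>).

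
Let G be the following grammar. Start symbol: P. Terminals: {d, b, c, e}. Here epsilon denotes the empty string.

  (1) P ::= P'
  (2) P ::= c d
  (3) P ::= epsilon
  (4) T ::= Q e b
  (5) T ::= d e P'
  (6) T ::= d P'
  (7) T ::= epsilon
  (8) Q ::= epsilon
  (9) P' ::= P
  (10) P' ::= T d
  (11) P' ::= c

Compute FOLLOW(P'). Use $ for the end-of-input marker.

{$, d}

FIRST(Q) = {epsilon}
FIRST(T) = {epsilon, d, e}  (via Q e b)
FIRST(P) = {epsilon, c, d, e}  (via P')
FIRST(P') = {epsilon, c, d, e}  (via P, T d)
FOLLOW(P) includes $ since P is the start symbol.
FOLLOW(T): in P'::=T d, T is followed by d with FIRST {d}. Thus FOLLOW(T) = {d}.
FOLLOW(Q): in T::=Q e b, Q is followed by e b with FIRST {e}. Thus FOLLOW(Q) = {e}.
FOLLOW(P): in P'::=P, the suffix after P is empty, so FOLLOW(P) ⊇ FOLLOW(P') = {$, d}. Thus FOLLOW(P) = {$, d}.
FOLLOW(P'): in P::=P', the suffix after P' is empty, so FOLLOW(P') ⊇ FOLLOW(P) = {$, d}; in T::=d e P', the suffix after P' is empty, so FOLLOW(P') ⊇ FOLLOW(T) = {d}; in T::=d P', the suffix after P' is empty, so FOLLOW(P') ⊇ FOLLOW(T) = {d}. Thus FOLLOW(P') = {$, d}.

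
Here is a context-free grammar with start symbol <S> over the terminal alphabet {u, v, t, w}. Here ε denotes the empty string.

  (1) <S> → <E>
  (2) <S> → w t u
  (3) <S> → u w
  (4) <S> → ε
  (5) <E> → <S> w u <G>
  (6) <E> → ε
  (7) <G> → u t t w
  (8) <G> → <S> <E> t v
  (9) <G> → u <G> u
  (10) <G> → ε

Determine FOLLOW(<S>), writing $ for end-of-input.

FIRST(<S>): from <S>→<E> we get {ε, u, w}; from <S>→w t u we get {w}; from <S>→u w we get {u}; from <S>→ε we get {ε}. So FIRST(<S>) = {ε, u, w}.
FIRST(<E>): from <E>→<S> w u <G> we get {u, w}; from <E>→ε we get {ε}. So FIRST(<E>) = {ε, u, w}.
FIRST(<G>): from <G>→u t t w we get {u}; from <G>→<S> <E> t v we get {t, u, w}; from <G>→u <G> u we get {u}; from <G>→ε we get {ε}. So FIRST(<G>) = {ε, t, u, w}.
FOLLOW(<S>) includes $ since <S> is the start symbol.
FOLLOW(<S>): in <E>→<S> w u <G>, <S> is followed by w u <G> with FIRST {w}; in <G>→<S> <E> t v, <S> is followed by <E> t v with FIRST {t, u, w}. Thus FOLLOW(<S>) = {$, t, u, w}.
FOLLOW(<E>): in <S>→<E>, the suffix after <E> is empty, so FOLLOW(<E>) ⊇ FOLLOW(<S>) = {$, t, u, w}; in <G>→<S> <E> t v, <E> is followed by t v with FIRST {t}. Thus FOLLOW(<E>) = {$, t, u, w}.
FOLLOW(<G>): in <E>→<S> w u <G>, the suffix after <G> is empty, so FOLLOW(<G>) ⊇ FOLLOW(<E>) = {$, t, u, w}; in <G>→u <G> u, <G> is followed by u with FIRST {u}. Thus FOLLOW(<G>) = {$, t, u, w}.

{$, t, u, w}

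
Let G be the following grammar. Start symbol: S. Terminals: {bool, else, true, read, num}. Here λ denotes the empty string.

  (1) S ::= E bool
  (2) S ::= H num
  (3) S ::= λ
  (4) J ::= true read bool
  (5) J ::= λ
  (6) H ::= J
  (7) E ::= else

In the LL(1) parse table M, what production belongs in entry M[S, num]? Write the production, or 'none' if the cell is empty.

FIRST(J): from J::=true read bool we get {true}; from J::=λ we get {λ}. So FIRST(J) = {λ, true}.
FIRST(E): from E::=else we get {else}. So FIRST(E) = {else}.
FIRST(H): from H::=J we get {λ, true}. So FIRST(H) = {λ, true}.
FIRST(S): from S::=E bool we get {else}; from S::=H num we get {num, true}; from S::=λ we get {λ}. So FIRST(S) = {λ, else, num, true}.
FOLLOW(S) includes $ since S is the start symbol.
FOLLOW(S): S appears on no right-hand side. Thus FOLLOW(S) = {$}.
For S ::= E bool: FIRST(E bool) = {else}, so it goes in M[S, t] for t ∈ {else}.
For S ::= H num: FIRST(H num) = {num, true}, so it goes in M[S, t] for t ∈ {num, true}.
For S ::= λ: FIRST(λ) = {λ}, so it goes in M[S, t] for t ∈ {}; since λ ∈ FIRST, also for every t ∈ FOLLOW(S) = {$}.

S ::= H num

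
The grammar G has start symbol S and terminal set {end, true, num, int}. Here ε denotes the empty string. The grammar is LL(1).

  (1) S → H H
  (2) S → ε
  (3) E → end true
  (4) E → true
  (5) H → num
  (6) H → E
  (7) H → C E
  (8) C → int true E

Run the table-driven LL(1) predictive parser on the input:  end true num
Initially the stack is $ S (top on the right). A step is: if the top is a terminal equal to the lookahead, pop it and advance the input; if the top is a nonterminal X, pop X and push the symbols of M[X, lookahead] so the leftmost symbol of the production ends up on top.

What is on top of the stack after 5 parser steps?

H

     Stack         Input           Action
  1  $ S           end true num $  expand S → H H
  2  $ H H         end true num $  expand H → E
  3  $ H E         end true num $  expand E → end true
  4  $ H true end  end true num $  match end
  5  $ H true      true num $      match true
Stack after step 5: $ H (top = H).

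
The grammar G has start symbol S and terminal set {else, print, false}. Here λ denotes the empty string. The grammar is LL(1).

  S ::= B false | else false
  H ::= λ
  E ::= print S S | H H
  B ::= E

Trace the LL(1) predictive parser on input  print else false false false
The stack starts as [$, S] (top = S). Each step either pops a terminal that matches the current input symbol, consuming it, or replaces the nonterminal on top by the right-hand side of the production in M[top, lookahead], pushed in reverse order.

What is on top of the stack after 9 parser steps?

     Stack                 Input                           Action
  1  $ S                   print else false false false $  expand S ::= B false
  2  $ false B             print else false false false $  expand B ::= E
  3  $ false E             print else false false false $  expand E ::= print S S
  4  $ false S S print     print else false false false $  match print
  5  $ false S S           else false false false $        expand S ::= else false
  6  $ false S false else  else false false false $        match else
  7  $ false S false       false false false $             match false
  8  $ false S             false false $                   expand S ::= B false
  9  $ false false B       false false $                   expand B ::= E
Stack after step 9: $ false false E (top = E).

E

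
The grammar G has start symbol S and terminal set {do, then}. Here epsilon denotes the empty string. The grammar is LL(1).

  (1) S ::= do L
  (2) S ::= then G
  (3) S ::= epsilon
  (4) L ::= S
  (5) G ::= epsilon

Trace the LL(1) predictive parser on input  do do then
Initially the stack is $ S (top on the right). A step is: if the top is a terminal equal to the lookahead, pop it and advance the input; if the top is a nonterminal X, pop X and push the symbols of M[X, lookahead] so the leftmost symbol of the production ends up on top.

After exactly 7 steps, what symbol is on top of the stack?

     Stack   Input         Action
  1  $ S     do do then $  expand S ::= do L
  2  $ L do  do do then $  match do
  3  $ L     do then $     expand L ::= S
  4  $ S     do then $     expand S ::= do L
  5  $ L do  do then $     match do
  6  $ L     then $        expand L ::= S
  7  $ S     then $        expand S ::= then G
Stack after step 7: $ G then (top = then).

then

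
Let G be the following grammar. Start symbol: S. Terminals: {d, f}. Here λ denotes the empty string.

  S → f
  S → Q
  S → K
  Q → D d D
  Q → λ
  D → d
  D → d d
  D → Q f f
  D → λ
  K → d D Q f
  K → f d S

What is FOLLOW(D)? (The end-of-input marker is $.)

{$, d, f}

FIRST(K): from K→d D Q f we get {d}; from K→f d S we get {f}. So FIRST(K) = {d, f}.
FIRST(S): from S→f we get {f}; from S→Q we get {λ, d, f}; from S→K we get {d, f}. So FIRST(S) = {λ, d, f}.
FIRST(Q): from Q→D d D we get {d, f}; from Q→λ we get {λ}. So FIRST(Q) = {λ, d, f}.
FIRST(D): from D→d we get {d}; from D→d d we get {d}; from D→Q f f we get {d, f}; from D→λ we get {λ}. So FIRST(D) = {λ, d, f}.
FOLLOW(S) includes $ since S is the start symbol.
FOLLOW(S): in K→f d S, the suffix after S is empty, so FOLLOW(S) ⊇ FOLLOW(K) = {$}. Thus FOLLOW(S) = {$}.
FOLLOW(Q): in S→Q, the suffix after Q is empty, so FOLLOW(Q) ⊇ FOLLOW(S) = {$}; in D→Q f f, Q is followed by f f with FIRST {f}; in K→d D Q f, Q is followed by f with FIRST {f}. Thus FOLLOW(Q) = {$, f}.
FOLLOW(D): in Q→D d D (occurrence 1), D is followed by d D with FIRST {d}; in Q→D d D (occurrence 2), the suffix after D is empty, so FOLLOW(D) ⊇ FOLLOW(Q) = {$, f}; in K→d D Q f, D is followed by Q f with FIRST {d, f}. Thus FOLLOW(D) = {$, d, f}.
FOLLOW(K): in S→K, the suffix after K is empty, so FOLLOW(K) ⊇ FOLLOW(S) = {$}. Thus FOLLOW(K) = {$}.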